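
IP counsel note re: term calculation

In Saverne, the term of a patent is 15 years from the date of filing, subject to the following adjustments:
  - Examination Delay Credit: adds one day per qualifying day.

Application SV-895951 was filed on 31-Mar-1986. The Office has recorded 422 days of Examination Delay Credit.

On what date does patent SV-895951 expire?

Base term: filing date + 15 years → 31 March 2001.
Examination Delay Credit: +422 days → 27 May 2002.

2002-05-27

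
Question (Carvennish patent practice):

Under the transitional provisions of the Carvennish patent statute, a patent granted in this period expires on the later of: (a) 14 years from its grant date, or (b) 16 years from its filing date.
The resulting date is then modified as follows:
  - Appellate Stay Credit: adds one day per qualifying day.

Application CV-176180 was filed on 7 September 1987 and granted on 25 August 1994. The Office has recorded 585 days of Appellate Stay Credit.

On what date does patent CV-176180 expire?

April 2, 2010

(a) grant + 14 years → 25 August 2008.
(b) filing + 16 years → 7 September 2003.
Later of the two: 25 August 2008.
Appellate Stay Credit: +585 days → 2 April 2010.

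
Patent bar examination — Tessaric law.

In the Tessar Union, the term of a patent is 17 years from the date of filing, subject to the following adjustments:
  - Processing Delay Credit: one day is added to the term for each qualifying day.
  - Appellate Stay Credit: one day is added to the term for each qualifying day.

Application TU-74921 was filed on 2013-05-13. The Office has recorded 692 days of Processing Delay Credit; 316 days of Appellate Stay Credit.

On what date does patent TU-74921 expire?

2033-02-14

Base term: filing date + 17 years → 13 May 2030.
Processing Delay Credit: +692 days → 4 April 2032.
Appellate Stay Credit: +316 days → 14 February 2033.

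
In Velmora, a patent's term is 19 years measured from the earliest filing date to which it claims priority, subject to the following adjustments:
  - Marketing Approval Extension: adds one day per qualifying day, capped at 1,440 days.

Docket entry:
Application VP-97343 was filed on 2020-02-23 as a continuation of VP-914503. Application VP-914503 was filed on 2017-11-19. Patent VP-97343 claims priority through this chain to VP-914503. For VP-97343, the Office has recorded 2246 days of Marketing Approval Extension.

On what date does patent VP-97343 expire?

October 29, 2040

Earliest priority filing: 19 November 2017.
Base term: 19 November 2017 + 19 years → 19 November 2036.
Marketing Approval Extension: 2246 days claimed exceeds the 1440-day cap, so +1440 days → 29 October 2040.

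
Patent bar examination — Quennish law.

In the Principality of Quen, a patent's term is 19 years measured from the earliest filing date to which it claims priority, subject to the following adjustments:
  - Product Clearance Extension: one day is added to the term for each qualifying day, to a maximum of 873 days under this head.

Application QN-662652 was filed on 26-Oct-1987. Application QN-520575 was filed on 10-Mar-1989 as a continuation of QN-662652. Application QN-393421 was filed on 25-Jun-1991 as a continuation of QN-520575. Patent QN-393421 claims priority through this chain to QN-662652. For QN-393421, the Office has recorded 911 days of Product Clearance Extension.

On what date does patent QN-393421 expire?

2009-03-17

Earliest priority filing: 26 October 1987.
Base term: 26 October 1987 + 19 years → 26 October 2006.
Product Clearance Extension: 911 days claimed exceeds the 873-day cap, so +873 days → 17 March 2009.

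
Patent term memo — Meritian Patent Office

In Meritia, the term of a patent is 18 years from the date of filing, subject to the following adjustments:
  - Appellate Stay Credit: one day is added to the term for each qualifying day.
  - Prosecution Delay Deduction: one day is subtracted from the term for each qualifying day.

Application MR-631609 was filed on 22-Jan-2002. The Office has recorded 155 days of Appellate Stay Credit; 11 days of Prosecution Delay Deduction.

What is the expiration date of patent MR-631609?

Base term: filing date + 18 years → 22 January 2020.
Appellate Stay Credit: +155 days → 25 June 2020.
Prosecution Delay Deduction: −11 days → 14 June 2020.

2020-06-14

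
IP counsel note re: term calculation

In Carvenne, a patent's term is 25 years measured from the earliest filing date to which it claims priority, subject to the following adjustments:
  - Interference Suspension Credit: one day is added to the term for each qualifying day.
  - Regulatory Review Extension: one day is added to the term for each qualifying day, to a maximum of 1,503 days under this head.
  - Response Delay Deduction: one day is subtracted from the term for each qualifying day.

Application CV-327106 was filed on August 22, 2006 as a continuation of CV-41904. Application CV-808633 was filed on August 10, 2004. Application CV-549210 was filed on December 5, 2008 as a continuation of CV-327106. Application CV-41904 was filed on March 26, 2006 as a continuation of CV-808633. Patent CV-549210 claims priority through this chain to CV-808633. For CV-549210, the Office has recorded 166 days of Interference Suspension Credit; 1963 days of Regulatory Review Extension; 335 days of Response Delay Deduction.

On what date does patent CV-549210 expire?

Earliest priority filing: 10 August 2004.
Base term: 10 August 2004 + 25 years → 10 August 2029.
Interference Suspension Credit: +166 days → 23 January 2030.
Regulatory Review Extension: 1963 days claimed exceeds the 1503-day cap, so +1503 days → 6 March 2034.
Response Delay Deduction: −335 days → 5 April 2033.

2033-04-05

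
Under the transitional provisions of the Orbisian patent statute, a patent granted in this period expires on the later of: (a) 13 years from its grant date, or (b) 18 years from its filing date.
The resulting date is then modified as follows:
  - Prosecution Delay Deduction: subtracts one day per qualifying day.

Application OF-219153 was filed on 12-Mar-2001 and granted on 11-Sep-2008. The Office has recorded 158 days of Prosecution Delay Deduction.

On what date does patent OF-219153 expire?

(a) grant + 13 years → 11 September 2021.
(b) filing + 18 years → 12 March 2019.
Later of the two: 11 September 2021.
Prosecution Delay Deduction: −158 days → 6 April 2021.

April 6, 2021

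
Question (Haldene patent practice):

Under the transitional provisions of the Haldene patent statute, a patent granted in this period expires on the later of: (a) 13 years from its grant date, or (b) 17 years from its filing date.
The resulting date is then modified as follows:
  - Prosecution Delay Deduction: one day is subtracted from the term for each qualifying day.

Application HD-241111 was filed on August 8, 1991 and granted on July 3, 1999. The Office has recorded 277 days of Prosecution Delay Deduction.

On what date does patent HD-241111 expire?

(a) grant + 13 years → 3 July 2012.
(b) filing + 17 years → 8 August 2008.
Later of the two: 3 July 2012.
Prosecution Delay Deduction: −277 days → 30 September 2011.

2011-09-30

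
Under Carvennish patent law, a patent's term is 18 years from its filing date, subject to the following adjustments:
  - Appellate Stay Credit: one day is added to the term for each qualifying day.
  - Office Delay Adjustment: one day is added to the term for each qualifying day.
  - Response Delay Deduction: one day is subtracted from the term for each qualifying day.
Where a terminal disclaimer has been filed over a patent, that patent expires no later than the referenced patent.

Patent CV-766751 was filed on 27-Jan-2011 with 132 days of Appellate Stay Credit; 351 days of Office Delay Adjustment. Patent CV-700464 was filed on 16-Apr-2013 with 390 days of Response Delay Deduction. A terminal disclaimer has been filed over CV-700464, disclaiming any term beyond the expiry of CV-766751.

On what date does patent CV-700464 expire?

March 22, 2030

Natural term of CV-700464:
  Base: filing + 18 years → 16 April 2031.
  Response Delay Deduction: −390 days → 22 March 2030.
Expiry of referenced patent CV-766751:
  Base: filing + 18 years → 27 January 2029.
  Appellate Stay Credit: +132 days → 8 June 2029.
  Office Delay Adjustment: +351 days → 25 May 2030.
Terminal disclaimer: CV-700464 expires on the earlier of 22 March 2030 and 25 May 2030.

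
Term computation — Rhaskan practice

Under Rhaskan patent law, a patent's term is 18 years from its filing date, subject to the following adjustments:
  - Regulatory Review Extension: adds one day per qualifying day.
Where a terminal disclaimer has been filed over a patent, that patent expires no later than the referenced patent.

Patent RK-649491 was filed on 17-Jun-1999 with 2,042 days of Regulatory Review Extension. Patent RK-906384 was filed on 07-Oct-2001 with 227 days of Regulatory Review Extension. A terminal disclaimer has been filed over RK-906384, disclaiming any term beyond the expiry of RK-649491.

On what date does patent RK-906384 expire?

Natural term of RK-906384:
  Base: filing + 18 years → 7 October 2019.
  Regulatory Review Extension: +227 days → 21 May 2020.
Expiry of referenced patent RK-649491:
  Base: filing + 18 years → 17 June 2017.
  Regulatory Review Extension: +2042 days → 19 January 2023.
Terminal disclaimer: RK-906384 expires on the earlier of 21 May 2020 and 19 January 2023.

May 21, 2020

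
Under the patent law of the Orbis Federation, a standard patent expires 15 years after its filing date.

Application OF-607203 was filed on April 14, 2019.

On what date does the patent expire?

Filing date + 15 years → 14 April 2034.

2034-04-14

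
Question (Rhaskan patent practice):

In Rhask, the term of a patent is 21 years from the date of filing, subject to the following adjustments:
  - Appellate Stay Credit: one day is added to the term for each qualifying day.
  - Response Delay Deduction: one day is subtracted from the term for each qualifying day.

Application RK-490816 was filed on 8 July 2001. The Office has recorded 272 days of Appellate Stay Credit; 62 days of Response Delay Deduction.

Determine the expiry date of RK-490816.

Base term: filing date + 21 years → 8 July 2022.
Appellate Stay Credit: +272 days → 6 April 2023.
Response Delay Deduction: −62 days → 3 February 2023.

February 3, 2023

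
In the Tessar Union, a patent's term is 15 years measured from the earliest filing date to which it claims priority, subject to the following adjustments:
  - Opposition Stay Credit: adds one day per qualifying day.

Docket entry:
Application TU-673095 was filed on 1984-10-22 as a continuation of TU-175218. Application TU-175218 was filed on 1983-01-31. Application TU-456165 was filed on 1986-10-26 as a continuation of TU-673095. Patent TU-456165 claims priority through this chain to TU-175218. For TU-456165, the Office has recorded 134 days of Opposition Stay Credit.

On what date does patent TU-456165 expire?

Earliest priority filing: 31 January 1983.
Base term: 31 January 1983 + 15 years → 31 January 1998.
Opposition Stay Credit: +134 days → 14 June 1998.

1998-06-14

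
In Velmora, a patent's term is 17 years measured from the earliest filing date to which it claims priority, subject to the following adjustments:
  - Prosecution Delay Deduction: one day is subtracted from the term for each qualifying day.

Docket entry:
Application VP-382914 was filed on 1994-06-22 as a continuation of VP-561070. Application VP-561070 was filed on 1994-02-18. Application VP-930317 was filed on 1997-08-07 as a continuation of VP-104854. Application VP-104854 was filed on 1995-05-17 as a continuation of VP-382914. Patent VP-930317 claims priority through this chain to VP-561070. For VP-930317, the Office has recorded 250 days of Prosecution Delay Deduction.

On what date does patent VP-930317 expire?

2010-06-13

Earliest priority filing: 18 February 1994.
Base term: 18 February 1994 + 17 years → 18 February 2011.
Prosecution Delay Deduction: −250 days → 13 June 2010.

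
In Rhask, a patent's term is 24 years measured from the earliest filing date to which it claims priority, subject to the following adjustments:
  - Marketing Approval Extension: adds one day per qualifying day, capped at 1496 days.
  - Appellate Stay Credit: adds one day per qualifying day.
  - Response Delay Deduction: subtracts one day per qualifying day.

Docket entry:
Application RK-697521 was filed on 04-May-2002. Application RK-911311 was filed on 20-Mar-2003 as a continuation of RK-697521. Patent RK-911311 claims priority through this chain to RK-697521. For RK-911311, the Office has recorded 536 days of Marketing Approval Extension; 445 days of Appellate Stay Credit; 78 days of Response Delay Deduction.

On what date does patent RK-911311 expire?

Earliest priority filing: 4 May 2002.
Base term: 4 May 2002 + 24 years → 4 May 2026.
Marketing Approval Extension: 536 days (within the 1496-day cap) → +536 days → 22 October 2027.
Appellate Stay Credit: +445 days → 9 January 2029.
Response Delay Deduction: −78 days → 23 October 2028.

2028-10-23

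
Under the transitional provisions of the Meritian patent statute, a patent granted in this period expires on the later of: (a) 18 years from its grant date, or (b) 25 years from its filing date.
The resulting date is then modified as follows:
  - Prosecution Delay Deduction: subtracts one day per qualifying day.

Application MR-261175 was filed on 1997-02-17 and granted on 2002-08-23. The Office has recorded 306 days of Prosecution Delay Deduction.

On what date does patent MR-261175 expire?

(a) grant + 18 years → 23 August 2020.
(b) filing + 25 years → 17 February 2022.
Later of the two: 17 February 2022.
Prosecution Delay Deduction: −306 days → 17 April 2021.

April 17, 2021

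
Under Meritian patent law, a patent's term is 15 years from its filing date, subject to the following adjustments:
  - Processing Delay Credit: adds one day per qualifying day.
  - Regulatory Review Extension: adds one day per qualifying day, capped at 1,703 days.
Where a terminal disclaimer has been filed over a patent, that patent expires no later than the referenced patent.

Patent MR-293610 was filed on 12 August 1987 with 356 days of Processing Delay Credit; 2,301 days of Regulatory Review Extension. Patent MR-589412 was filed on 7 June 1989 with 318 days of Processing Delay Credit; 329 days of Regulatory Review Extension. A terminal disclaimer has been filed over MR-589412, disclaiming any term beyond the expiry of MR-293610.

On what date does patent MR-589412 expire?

Natural term of MR-589412:
  Base: filing + 15 years → 7 June 2004.
  Processing Delay Credit: +318 days → 21 April 2005.
  Regulatory Review Extension: 329 days (within the 1703-day cap) → +329 days → 16 March 2006.
Expiry of referenced patent MR-293610:
  Base: filing + 15 years → 12 August 2002.
  Processing Delay Credit: +356 days → 3 August 2003.
  Regulatory Review Extension: 2301 days claimed exceeds the 1703-day cap, so +1703 days → 1 April 2008.
Terminal disclaimer: MR-589412 expires on the earlier of 16 March 2006 and 1 April 2008.

March 16, 2006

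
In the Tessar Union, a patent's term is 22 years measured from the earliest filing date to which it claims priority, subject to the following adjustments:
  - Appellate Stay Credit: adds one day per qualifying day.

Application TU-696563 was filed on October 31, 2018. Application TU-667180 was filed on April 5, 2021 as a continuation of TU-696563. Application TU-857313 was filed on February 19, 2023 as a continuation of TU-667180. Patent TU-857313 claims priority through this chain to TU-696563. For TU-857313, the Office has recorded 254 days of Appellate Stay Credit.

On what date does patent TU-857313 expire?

July 12, 2041

Earliest priority filing: 31 October 2018.
Base term: 31 October 2018 + 22 years → 31 October 2040.
Appellate Stay Credit: +254 days → 12 July 2041.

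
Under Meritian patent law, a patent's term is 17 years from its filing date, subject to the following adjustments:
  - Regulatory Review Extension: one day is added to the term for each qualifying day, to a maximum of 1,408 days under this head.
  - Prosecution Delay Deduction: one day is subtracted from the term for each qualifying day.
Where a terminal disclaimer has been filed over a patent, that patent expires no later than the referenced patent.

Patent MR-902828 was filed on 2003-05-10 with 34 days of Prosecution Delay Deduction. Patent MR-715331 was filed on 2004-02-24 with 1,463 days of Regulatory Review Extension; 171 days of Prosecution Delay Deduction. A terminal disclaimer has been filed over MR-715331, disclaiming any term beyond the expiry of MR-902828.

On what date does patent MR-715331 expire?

Natural term of MR-715331:
  Base: filing + 17 years → 24 February 2021.
  Regulatory Review Extension: 1463 days claimed exceeds the 1408-day cap, so +1408 days → 2 January 2025.
  Prosecution Delay Deduction: −171 days → 15 July 2024.
Expiry of referenced patent MR-902828:
  Base: filing + 17 years → 10 May 2020.
  Prosecution Delay Deduction: −34 days → 6 April 2020.
Terminal disclaimer: MR-715331 expires on the earlier of 15 July 2024 and 6 April 2020.

April 6, 2020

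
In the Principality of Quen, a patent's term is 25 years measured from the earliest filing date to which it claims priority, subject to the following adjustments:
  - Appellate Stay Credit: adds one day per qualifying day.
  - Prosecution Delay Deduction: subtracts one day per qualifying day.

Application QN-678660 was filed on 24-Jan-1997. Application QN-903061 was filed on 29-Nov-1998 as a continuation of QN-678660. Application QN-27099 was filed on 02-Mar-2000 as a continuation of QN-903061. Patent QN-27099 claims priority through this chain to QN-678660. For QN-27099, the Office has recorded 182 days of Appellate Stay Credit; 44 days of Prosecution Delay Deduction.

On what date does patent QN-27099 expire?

Earliest priority filing: 24 January 1997.
Base term: 24 January 1997 + 25 years → 24 January 2022.
Appellate Stay Credit: +182 days → 25 July 2022.
Prosecution Delay Deduction: −44 days → 11 June 2022.

June 11, 2022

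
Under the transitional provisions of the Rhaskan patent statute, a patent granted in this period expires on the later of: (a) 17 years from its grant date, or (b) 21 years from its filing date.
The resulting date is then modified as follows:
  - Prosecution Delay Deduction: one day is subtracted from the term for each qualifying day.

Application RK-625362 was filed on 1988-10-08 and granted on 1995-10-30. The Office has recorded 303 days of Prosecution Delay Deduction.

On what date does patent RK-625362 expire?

(a) grant + 17 years → 30 October 2012.
(b) filing + 21 years → 8 October 2009.
Later of the two: 30 October 2012.
Prosecution Delay Deduction: −303 days → 1 January 2012.

2012-01-01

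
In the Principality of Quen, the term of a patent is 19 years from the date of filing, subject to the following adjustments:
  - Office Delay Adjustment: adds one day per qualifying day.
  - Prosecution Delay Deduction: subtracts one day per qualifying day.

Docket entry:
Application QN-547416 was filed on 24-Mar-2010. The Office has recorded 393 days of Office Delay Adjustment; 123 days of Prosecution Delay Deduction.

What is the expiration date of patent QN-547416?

2029-12-19

Base term: filing date + 19 years → 24 March 2029.
Office Delay Adjustment: +393 days → 21 April 2030.
Prosecution Delay Deduction: −123 days → 19 December 2029.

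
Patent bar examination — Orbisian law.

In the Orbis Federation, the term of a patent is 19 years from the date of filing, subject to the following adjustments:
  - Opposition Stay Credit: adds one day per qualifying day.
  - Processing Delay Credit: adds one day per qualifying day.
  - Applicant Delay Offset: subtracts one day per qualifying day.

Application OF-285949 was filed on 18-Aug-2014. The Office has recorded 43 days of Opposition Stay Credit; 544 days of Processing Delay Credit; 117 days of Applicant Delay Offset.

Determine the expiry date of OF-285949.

December 1, 2034

Base term: filing date + 19 years → 18 August 2033.
Opposition Stay Credit: +43 days → 30 September 2033.
Processing Delay Credit: +544 days → 28 March 2035.
Applicant Delay Offset: −117 days → 1 December 2034.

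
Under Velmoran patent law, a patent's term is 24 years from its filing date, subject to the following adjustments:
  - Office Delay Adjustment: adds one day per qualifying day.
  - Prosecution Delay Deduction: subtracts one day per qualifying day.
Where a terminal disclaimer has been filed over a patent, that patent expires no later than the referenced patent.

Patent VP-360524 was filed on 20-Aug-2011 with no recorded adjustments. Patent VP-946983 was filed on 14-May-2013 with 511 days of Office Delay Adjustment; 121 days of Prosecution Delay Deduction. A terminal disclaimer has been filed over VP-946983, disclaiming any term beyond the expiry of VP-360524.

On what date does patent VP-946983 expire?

2035-08-20

Natural term of VP-946983:
  Base: filing + 24 years → 14 May 2037.
  Office Delay Adjustment: +511 days → 7 October 2038.
  Prosecution Delay Deduction: −121 days → 8 June 2038.
Expiry of referenced patent VP-360524:
  Base: filing + 24 years → 20 August 2035.
Terminal disclaimer: VP-946983 expires on the earlier of 8 June 2038 and 20 August 2035.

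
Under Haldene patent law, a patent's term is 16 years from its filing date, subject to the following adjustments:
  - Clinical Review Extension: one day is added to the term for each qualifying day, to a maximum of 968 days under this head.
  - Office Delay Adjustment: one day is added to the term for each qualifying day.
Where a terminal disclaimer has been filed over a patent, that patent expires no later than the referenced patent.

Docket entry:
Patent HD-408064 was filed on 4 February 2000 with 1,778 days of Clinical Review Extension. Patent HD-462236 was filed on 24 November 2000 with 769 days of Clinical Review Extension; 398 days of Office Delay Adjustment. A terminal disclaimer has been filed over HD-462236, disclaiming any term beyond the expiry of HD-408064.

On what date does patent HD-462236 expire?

Natural term of HD-462236:
  Base: filing + 16 years → 24 November 2016.
  Clinical Review Extension: 769 days (within the 968-day cap) → +769 days → 2 January 2019.
  Office Delay Adjustment: +398 days → 4 February 2020.
Expiry of referenced patent HD-408064:
  Base: filing + 16 years → 4 February 2016.
  Clinical Review Extension: 1778 days claimed exceeds the 968-day cap, so +968 days → 29 September 2018.
Terminal disclaimer: HD-462236 expires on the earlier of 4 February 2020 and 29 September 2018.

2018-09-29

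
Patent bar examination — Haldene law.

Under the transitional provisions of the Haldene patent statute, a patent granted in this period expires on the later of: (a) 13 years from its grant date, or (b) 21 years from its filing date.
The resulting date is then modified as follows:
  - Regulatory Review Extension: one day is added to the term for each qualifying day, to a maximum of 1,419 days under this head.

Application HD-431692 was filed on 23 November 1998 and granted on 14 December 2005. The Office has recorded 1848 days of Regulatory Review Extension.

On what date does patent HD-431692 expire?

(a) grant + 13 years → 14 December 2018.
(b) filing + 21 years → 23 November 2019.
Later of the two: 23 November 2019.
Regulatory Review Extension: 1848 days claimed exceeds the 1419-day cap, so +1419 days → 12 October 2023.

2023-10-12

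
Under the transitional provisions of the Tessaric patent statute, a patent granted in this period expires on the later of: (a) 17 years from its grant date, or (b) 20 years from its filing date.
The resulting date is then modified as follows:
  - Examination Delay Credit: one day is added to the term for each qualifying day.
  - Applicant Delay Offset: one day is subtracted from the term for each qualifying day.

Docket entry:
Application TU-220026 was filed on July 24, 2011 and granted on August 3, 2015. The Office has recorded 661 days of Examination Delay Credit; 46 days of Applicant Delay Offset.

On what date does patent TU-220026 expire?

2034-04-10

(a) grant + 17 years → 3 August 2032.
(b) filing + 20 years → 24 July 2031.
Later of the two: 3 August 2032.
Examination Delay Credit: +661 days → 26 May 2034.
Applicant Delay Offset: −46 days → 10 April 2034.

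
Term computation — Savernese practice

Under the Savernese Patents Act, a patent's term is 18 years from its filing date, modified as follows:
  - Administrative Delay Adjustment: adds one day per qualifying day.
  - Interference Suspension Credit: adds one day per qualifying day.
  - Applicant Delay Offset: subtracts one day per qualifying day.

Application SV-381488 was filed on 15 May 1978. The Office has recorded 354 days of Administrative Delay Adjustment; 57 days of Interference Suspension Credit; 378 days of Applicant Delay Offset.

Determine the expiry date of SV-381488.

1996-06-17

Base term: filing date + 18 years → 15 May 1996.
Administrative Delay Adjustment: +354 days → 4 May 1997.
Interference Suspension Credit: +57 days → 30 June 1997.
Applicant Delay Offset: −378 days → 17 June 1996.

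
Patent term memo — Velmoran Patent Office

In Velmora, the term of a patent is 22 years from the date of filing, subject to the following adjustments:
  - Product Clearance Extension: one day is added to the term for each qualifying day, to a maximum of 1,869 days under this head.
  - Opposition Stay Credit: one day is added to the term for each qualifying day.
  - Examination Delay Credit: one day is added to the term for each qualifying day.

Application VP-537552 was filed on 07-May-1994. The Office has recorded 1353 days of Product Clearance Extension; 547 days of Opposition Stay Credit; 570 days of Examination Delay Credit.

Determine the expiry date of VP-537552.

Base term: filing date + 22 years → 7 May 2016.
Product Clearance Extension: 1353 days (within the 1869-day cap) → +1353 days → 20 January 2020.
Opposition Stay Credit: +547 days → 20 July 2021.
Examination Delay Credit: +570 days → 10 February 2023.

February 10, 2023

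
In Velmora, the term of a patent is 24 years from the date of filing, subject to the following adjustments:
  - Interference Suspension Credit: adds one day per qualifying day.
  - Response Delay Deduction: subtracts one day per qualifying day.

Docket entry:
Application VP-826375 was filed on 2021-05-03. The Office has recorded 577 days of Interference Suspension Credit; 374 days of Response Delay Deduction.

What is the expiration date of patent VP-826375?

Base term: filing date + 24 years → 3 May 2045.
Interference Suspension Credit: +577 days → 1 December 2046.
Response Delay Deduction: −374 days → 22 November 2045.

November 22, 2045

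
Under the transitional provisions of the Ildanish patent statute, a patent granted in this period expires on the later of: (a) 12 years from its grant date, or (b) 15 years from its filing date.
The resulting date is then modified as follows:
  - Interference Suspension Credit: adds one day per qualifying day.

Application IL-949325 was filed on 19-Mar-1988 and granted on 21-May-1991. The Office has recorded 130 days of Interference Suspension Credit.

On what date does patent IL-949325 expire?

(a) grant + 12 years → 21 May 2003.
(b) filing + 15 years → 19 March 2003.
Later of the two: 21 May 2003.
Interference Suspension Credit: +130 days → 28 September 2003.

2003-09-28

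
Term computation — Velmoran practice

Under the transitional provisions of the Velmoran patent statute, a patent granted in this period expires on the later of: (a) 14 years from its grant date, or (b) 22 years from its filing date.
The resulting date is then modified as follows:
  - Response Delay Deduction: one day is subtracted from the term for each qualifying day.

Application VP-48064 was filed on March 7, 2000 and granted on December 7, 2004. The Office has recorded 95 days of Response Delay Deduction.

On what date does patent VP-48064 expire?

December 2, 2021

(a) grant + 14 years → 7 December 2018.
(b) filing + 22 years → 7 March 2022.
Later of the two: 7 March 2022.
Response Delay Deduction: −95 days → 2 December 2021.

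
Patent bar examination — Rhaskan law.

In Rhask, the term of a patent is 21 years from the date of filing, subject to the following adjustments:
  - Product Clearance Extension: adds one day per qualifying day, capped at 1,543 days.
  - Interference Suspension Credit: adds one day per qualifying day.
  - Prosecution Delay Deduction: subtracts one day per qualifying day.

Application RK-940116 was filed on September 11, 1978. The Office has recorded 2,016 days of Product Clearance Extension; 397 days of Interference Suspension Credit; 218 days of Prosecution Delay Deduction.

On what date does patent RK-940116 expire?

Base term: filing date + 21 years → 11 September 1999.
Product Clearance Extension: 2016 days claimed exceeds the 1543-day cap, so +1543 days → 2 December 2003.
Interference Suspension Credit: +397 days → 2 January 2005.
Prosecution Delay Deduction: −218 days → 29 May 2004.

May 29, 2004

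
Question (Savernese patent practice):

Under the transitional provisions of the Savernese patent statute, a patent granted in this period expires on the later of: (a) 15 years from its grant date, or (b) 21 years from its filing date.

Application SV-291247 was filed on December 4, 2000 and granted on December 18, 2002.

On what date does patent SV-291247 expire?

(a) grant + 15 years → 18 December 2017.
(b) filing + 21 years → 4 December 2021.
Later of the two: 4 December 2021.

2021-12-04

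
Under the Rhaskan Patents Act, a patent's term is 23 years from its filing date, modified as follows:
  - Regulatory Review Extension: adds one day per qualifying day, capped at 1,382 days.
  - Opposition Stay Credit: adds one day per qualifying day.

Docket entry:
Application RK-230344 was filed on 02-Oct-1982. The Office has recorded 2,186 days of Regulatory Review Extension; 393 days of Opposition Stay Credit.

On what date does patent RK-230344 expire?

Base term: filing date + 23 years → 2 October 2005.
Regulatory Review Extension: 2186 days claimed exceeds the 1382-day cap, so +1382 days → 15 July 2009.
Opposition Stay Credit: +393 days → 12 August 2010.

August 12, 2010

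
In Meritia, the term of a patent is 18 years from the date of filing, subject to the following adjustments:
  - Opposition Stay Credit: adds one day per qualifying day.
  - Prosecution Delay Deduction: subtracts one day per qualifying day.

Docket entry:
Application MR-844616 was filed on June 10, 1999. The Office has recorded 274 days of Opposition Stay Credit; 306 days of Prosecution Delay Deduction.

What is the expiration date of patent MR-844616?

May 9, 2017

Base term: filing date + 18 years → 10 June 2017.
Opposition Stay Credit: +274 days → 11 March 2018.
Prosecution Delay Deduction: −306 days → 9 May 2017.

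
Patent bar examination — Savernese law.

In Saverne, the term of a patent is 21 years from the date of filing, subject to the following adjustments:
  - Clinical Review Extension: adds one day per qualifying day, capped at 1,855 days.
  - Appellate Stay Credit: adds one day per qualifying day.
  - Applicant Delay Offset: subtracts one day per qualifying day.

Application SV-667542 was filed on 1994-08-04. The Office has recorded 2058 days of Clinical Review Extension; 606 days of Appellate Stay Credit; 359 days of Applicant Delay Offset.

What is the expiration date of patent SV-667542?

2021-05-06

Base term: filing date + 21 years → 4 August 2015.
Clinical Review Extension: 2058 days claimed exceeds the 1855-day cap, so +1855 days → 1 September 2020.
Appellate Stay Credit: +606 days → 30 April 2022.
Applicant Delay Offset: −359 days → 6 May 2021.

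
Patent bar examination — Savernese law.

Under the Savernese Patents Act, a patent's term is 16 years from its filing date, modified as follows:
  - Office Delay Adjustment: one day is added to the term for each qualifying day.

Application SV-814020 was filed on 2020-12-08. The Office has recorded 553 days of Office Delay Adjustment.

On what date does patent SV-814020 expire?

Base term: filing date + 16 years → 8 December 2036.
Office Delay Adjustment: +553 days → 14 June 2038.

2038-06-14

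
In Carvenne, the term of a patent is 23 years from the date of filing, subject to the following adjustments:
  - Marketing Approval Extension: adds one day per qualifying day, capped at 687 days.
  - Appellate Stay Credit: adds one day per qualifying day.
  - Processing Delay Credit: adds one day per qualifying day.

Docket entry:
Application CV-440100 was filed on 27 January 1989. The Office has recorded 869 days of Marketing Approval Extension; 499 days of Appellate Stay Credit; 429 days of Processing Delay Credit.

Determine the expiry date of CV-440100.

June 29, 2016

Base term: filing date + 23 years → 27 January 2012.
Marketing Approval Extension: 869 days claimed exceeds the 687-day cap, so +687 days → 14 December 2013.
Appellate Stay Credit: +499 days → 27 April 2015.
Processing Delay Credit: +429 days → 29 June 2016.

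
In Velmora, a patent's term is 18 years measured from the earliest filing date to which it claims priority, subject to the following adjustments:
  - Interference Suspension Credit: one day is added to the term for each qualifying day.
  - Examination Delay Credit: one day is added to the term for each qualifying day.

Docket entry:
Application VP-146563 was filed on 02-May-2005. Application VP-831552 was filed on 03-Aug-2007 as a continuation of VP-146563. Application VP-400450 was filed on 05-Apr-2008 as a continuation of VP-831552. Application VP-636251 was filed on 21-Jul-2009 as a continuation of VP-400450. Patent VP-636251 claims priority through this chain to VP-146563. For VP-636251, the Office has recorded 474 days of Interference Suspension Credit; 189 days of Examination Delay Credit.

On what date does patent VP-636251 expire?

2025-02-23

Earliest priority filing: 2 May 2005.
Base term: 2 May 2005 + 18 years → 2 May 2023.
Interference Suspension Credit: +474 days → 18 August 2024.
Examination Delay Credit: +189 days → 23 February 2025.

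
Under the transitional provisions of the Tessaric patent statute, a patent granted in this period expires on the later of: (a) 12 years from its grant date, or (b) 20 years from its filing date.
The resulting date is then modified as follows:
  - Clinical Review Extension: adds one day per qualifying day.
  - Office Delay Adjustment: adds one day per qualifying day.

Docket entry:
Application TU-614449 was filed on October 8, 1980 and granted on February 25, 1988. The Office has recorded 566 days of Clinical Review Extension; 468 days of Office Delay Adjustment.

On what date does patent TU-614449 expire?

(a) grant + 12 years → 25 February 2000.
(b) filing + 20 years → 8 October 2000.
Later of the two: 8 October 2000.
Clinical Review Extension: +566 days → 27 April 2002.
Office Delay Adjustment: +468 days → 8 August 2003.

August 8, 2003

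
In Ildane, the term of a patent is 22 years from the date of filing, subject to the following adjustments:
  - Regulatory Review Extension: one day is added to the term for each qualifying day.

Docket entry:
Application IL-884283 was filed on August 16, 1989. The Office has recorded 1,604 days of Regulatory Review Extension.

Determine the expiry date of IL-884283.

Base term: filing date + 22 years → 16 August 2011.
Regulatory Review Extension: +1604 days → 6 January 2016.

2016-01-06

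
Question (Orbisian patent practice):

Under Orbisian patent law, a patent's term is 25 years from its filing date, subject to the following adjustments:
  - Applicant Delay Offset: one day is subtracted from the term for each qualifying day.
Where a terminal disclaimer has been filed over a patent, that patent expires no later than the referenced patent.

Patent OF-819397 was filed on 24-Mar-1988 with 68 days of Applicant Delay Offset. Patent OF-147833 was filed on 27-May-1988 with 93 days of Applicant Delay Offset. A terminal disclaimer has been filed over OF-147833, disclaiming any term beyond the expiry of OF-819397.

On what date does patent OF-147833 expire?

January 15, 2013

Natural term of OF-147833:
  Base: filing + 25 years → 27 May 2013.
  Applicant Delay Offset: −93 days → 23 February 2013.
Expiry of referenced patent OF-819397:
  Base: filing + 25 years → 24 March 2013.
  Applicant Delay Offset: −68 days → 15 January 2013.
Terminal disclaimer: OF-147833 expires on the earlier of 23 February 2013 and 15 January 2013.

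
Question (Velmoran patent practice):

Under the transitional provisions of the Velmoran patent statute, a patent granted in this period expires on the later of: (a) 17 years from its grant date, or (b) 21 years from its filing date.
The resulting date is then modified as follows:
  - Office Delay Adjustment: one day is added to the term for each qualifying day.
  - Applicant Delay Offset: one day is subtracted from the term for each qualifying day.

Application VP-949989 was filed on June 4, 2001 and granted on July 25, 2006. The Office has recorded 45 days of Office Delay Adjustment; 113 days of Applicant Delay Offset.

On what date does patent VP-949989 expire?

(a) grant + 17 years → 25 July 2023.
(b) filing + 21 years → 4 June 2022.
Later of the two: 25 July 2023.
Office Delay Adjustment: +45 days → 8 September 2023.
Applicant Delay Offset: −113 days → 18 May 2023.

2023-05-18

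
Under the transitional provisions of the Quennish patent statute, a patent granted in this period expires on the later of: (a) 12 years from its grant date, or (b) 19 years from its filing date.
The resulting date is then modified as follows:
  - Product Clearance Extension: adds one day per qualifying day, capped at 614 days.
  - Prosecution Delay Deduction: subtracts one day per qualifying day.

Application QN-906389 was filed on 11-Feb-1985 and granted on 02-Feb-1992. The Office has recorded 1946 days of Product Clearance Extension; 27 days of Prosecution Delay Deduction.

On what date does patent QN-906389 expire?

(a) grant + 12 years → 2 February 2004.
(b) filing + 19 years → 11 February 2004.
Later of the two: 11 February 2004.
Product Clearance Extension: 1946 days claimed exceeds the 614-day cap, so +614 days → 17 October 2005.
Prosecution Delay Deduction: −27 days → 20 September 2005.

2005-09-20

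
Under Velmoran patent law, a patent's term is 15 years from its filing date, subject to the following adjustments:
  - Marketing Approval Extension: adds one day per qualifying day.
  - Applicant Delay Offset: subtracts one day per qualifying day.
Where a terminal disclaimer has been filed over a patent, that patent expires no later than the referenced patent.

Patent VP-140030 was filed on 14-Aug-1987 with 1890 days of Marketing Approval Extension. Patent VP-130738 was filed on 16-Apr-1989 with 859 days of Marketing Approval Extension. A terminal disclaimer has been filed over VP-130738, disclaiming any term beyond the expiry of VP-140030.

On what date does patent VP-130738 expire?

2006-08-23

Natural term of VP-130738:
  Base: filing + 15 years → 16 April 2004.
  Marketing Approval Extension: +859 days → 23 August 2006.
Expiry of referenced patent VP-140030:
  Base: filing + 15 years → 14 August 2002.
  Marketing Approval Extension: +1890 days → 17 October 2007.
Terminal disclaimer: VP-130738 expires on the earlier of 23 August 2006 and 17 October 2007.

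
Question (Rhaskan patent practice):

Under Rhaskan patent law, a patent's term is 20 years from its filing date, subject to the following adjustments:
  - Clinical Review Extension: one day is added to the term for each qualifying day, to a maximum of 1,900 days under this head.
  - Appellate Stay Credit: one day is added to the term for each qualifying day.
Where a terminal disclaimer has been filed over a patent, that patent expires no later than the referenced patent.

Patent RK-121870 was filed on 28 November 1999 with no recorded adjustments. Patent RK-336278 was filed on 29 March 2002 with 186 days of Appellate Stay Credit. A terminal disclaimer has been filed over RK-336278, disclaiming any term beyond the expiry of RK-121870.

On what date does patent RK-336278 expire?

November 28, 2019

Natural term of RK-336278:
  Base: filing + 20 years → 29 March 2022.
  Appellate Stay Credit: +186 days → 1 October 2022.
Expiry of referenced patent RK-121870:
  Base: filing + 20 years → 28 November 2019.
Terminal disclaimer: RK-336278 expires on the earlier of 1 October 2022 and 28 November 2019.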